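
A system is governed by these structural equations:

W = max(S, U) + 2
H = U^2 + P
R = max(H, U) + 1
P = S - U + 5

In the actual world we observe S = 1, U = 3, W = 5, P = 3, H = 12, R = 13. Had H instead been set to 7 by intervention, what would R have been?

8

The intervention breaks the incoming arrows to H: H = U^2 + P no longer applies, and H = 7.
R = max(H, U) + 1  [with H=7, U=3]  = 8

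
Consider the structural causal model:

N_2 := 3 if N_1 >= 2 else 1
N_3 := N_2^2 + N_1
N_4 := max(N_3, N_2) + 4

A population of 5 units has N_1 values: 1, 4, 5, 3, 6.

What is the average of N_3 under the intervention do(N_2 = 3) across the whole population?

Under do(N_2=3), N_2's equation is replaced by N_2=3 for every unit. Per-unit N_3: 10, 13, 14, 12, 15. Mean = 12.8.

12.8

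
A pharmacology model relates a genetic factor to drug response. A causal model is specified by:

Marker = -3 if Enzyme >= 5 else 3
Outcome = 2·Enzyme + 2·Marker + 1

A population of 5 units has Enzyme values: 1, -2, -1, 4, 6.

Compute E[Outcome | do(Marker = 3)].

10.2

The intervention sets Marker=3 in all 5 units regardless of Enzyme. Recomputing Outcome per unit gives 9, 3, 5, 15, 19; average 10.2.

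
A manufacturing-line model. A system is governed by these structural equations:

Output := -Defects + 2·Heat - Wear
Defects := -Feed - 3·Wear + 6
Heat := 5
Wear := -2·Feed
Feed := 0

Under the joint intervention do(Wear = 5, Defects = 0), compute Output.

Setting Wear = 5, Defects = 0 by intervention discards those variables' equations.
Output = -Defects + 2·Heat - Wear  [with Defects=0, Heat=5, Wear=5]  = 5

5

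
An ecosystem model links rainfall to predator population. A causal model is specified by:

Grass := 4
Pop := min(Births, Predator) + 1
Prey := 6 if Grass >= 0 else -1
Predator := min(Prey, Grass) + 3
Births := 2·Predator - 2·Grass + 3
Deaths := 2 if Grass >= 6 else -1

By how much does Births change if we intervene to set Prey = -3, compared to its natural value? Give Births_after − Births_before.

Under do(Prey=-3), the mechanism Prey := 6 if Grass >= 0 else -1 is discarded; Prey is fixed at -3.
Predator = min(Prey, Grass) + 3  [with Prey=-3, Grass=4]  = 0
Births = 2·Predator - 2·Grass + 3  [with Predator=0, Grass=4]  = -5
Without intervention: Prey = 6 if Grass >= 0 else -1  [with Grass=4]  = 6; Predator = min(Prey, Grass) + 3  [with Prey=6, Grass=4]  = 7; Births = 2·Predator - 2·Grass + 3  [with Predator=7, Grass=4]  = 9.
Change = -5 − 9 = -14.

-14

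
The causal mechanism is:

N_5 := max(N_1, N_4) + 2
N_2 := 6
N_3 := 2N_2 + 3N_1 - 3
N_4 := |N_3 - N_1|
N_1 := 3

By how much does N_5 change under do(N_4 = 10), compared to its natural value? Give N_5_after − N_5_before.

Intervening sets N_4 = 10 and removes its equation (N_4 := |N_3 - N_1|).
N_5 = max(N_1, N_4) + 2  [with N_1=3, N_4=10]  = 12
Without intervention: N_3 = 2N_2 + 3N_1 - 3  [with N_2=6, N_1=3]  = 18; N_4 = |N_3 - N_1|  [with N_3=18, N_1=3]  = 15; N_5 = max(N_1, N_4) + 2  [with N_1=3, N_4=15]  = 17.
Change = 12 − 17 = -5.

-5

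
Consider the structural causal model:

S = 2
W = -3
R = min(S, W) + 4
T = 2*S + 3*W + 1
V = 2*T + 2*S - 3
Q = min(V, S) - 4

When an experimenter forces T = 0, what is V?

1

Intervening sets T = 0 and removes its equation (T = 2*S + 3*W + 1).
V = 2*T + 2*S - 3  [with T=0, S=2]  = 1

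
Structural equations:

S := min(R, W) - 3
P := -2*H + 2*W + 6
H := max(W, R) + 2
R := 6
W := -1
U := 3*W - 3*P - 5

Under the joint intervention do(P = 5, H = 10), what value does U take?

-23

The joint intervention fixes P = 5, H = 10, removing each variable's own equation.
U = 3*W - 3*P - 5  [with W=-1, P=5]  = -23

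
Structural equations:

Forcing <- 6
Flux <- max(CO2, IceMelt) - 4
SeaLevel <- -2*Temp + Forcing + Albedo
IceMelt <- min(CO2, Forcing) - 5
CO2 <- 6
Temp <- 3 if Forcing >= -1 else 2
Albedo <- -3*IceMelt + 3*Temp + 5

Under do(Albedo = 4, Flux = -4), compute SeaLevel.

4

Under do(Albedo = 4, Flux = -4), each intervened variable's structural equation is replaced by its fixed value.
Temp = 3 if Forcing >= -1 else 2  [with Forcing=6]  = 3
SeaLevel = -2*Temp + Forcing + Albedo  [with Temp=3, Forcing=6, Albedo=4]  = 4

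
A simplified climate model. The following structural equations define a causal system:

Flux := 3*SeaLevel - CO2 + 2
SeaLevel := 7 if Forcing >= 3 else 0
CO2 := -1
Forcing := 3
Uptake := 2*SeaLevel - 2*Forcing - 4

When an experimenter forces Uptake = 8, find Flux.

The intervention breaks the incoming arrows to Uptake: Uptake := 2*SeaLevel - 2*Forcing - 4 no longer applies, and Uptake = 8.
Since Flux is not a descendant of the intervened variable, it is unaffected.
SeaLevel = 7 if Forcing >= 3 else 0  [with Forcing=3]  = 7
Flux = 3*SeaLevel - CO2 + 2  [with SeaLevel=7, CO2=-1]  = 24

24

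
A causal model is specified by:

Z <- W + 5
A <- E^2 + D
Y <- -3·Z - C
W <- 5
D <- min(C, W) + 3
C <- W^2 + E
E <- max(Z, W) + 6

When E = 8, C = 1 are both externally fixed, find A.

Under do(E = 8, C = 1), each intervened variable's structural equation is replaced by its fixed value.
D = min(C, W) + 3  [with C=1, W=5]  = 4
A = E^2 + D  [with E=8, D=4]  = 68

68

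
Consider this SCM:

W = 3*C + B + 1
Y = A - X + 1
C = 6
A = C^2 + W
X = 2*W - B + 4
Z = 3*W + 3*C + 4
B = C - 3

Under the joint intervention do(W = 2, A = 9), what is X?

Setting W = 2, A = 9 by intervention discards those variables' equations.
B = C - 3  [with C=6]  = 3
X = 2*W - B + 4  [with W=2, B=3]  = 5

5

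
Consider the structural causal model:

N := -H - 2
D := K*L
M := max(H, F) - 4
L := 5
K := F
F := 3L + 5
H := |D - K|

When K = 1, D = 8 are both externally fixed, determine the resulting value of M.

Under do(K = 1, D = 8), each intervened variable's structural equation is replaced by its fixed value.
F = 3L + 5  [with L=5]  = 20
H = |D - K|  [with D=8, K=1]  = 7
M = max(H, F) - 4  [with H=7, F=20]  = 16

16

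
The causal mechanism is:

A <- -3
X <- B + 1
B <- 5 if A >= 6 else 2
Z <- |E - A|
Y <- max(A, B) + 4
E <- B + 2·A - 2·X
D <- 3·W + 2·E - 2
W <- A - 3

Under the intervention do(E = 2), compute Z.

Intervening sets E = 2 and removes its equation (E <- B + 2·A - 2·X).
Z = |E - A|  [with E=2, A=-3]  = 5

5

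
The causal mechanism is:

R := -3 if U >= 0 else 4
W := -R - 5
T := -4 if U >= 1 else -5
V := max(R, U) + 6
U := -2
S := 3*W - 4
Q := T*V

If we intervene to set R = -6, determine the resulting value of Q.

Under do(R=-6), the mechanism R := -3 if U >= 0 else 4 is discarded; R is fixed at -6.
V = max(R, U) + 6  [with R=-6, U=-2]  = 4
T = -4 if U >= 1 else -5  [with U=-2]  = -5
Q = T*V  [with T=-5, V=4]  = -20

-20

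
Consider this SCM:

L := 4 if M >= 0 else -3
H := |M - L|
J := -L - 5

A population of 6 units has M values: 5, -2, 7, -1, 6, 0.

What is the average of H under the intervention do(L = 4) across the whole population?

do(L=4) breaks L's dependence on M. With L=4 fixed, H across the units is 1, 6, 3, 5, 2, 4, mean 3.5.

3.5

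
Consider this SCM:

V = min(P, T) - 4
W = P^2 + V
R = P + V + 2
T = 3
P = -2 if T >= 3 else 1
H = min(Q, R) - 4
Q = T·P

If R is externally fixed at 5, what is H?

Under do(R=5), the mechanism R = P + V + 2 is discarded; R is fixed at 5.
P = -2 if T >= 3 else 1  [with T=3]  = -2
Q = T·P  [with T=3, P=-2]  = -6
H = min(Q, R) - 4  [with Q=-6, R=5]  = -10

-10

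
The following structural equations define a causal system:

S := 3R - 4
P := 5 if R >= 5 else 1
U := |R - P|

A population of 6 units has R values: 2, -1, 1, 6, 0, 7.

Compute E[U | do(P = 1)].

2.5

Under do(P=1), P's equation is replaced by P=1 for every unit. Per-unit U: 1, 2, 0, 5, 1, 6. Mean = 2.5.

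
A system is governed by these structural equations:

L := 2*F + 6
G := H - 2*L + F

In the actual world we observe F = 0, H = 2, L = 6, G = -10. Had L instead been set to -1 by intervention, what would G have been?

4

The intervention breaks the incoming arrows to L: L := 2*F + 6 no longer applies, and L = -1.
G = H - 2*L + F  [with H=2, L=-1, F=0]  = 4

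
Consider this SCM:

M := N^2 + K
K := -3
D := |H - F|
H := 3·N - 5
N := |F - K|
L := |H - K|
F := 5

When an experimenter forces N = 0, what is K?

Under do(N=0), the mechanism N := |F - K| is discarded; N is fixed at 0.
Since K is not a descendant of the intervened variable, it is unaffected.

-3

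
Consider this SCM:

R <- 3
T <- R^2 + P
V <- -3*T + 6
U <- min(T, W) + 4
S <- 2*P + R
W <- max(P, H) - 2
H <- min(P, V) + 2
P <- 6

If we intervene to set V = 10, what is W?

6

Under do(V=10), the mechanism V <- -3*T + 6 is discarded; V is fixed at 10.
H = min(P, V) + 2  [with P=6, V=10]  = 8
W = max(P, H) - 2  [with P=6, H=8]  = 6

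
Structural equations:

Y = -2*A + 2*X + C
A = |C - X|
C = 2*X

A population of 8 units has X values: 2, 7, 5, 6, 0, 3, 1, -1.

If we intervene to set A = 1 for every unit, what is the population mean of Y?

9.5

do(A=1) breaks A's dependence on X. With A=1 fixed, Y across the units is 6, 26, 18, 22, -2, 10, 2, -6, mean 9.5.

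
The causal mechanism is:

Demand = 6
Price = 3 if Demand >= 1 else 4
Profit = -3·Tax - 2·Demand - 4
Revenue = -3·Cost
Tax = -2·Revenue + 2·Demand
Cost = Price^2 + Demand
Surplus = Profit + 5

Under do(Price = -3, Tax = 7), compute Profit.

Setting Price = -3, Tax = 7 by intervention discards those variables' equations.
Profit = -3·Tax - 2·Demand - 4  [with Tax=7, Demand=6]  = -37

-37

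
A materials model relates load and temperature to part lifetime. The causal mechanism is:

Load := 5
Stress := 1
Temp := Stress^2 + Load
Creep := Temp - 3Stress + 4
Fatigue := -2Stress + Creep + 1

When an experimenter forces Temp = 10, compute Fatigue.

10

do(Temp=10) replaces the equation Temp := Stress^2 + Load with the constant Temp = 10.
Creep = Temp - 3Stress + 4  [with Temp=10, Stress=1]  = 11
Fatigue = -2Stress + Creep + 1  [with Stress=1, Creep=11]  = 10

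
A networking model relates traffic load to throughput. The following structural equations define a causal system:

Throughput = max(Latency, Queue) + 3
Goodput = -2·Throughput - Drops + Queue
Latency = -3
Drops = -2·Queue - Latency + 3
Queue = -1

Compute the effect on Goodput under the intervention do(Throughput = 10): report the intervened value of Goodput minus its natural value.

Intervening sets Throughput = 10 and removes its equation (Throughput = max(Latency, Queue) + 3).
Drops = -2·Queue - Latency + 3  [with Queue=-1, Latency=-3]  = 8
Goodput = -2·Throughput - Drops + Queue  [with Throughput=10, Drops=8, Queue=-1]  = -29
Without intervention: Drops = -2·Queue - Latency + 3  [with Queue=-1, Latency=-3]  = 8; Throughput = max(Latency, Queue) + 3  [with Latency=-3, Queue=-1]  = 2; Goodput = -2·Throughput - Drops + Queue  [with Throughput=2, Drops=8, Queue=-1]  = -13.
Change = -29 − (-13) = -16.

-16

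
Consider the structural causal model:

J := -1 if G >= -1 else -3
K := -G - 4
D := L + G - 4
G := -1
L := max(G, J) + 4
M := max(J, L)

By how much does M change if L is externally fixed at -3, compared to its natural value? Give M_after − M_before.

-4

do(L=-3) replaces the equation L := max(G, J) + 4 with the constant L = -3.
J = -1 if G >= -1 else -3  [with G=-1]  = -1
M = max(J, L)  [with J=-1, L=-3]  = -1
Without intervention: J = -1 if G >= -1 else -3  [with G=-1]  = -1; L = max(G, J) + 4  [with G=-1, J=-1]  = 3; M = max(J, L)  [with J=-1, L=3]  = 3.
Change = -1 − 3 = -4.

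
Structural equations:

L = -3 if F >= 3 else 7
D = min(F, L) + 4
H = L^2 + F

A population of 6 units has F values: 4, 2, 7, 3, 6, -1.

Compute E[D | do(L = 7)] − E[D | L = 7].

Under do(L=7), L's equation is replaced by L=7 for every unit. Per-unit D: 8, 6, 11, 7, 10, 3. Mean = 7.5.
Observing L=7 restricts to units where L's equation naturally yields 7: F ∈ {2, -1}. In that subpopulation D = 6, 3, mean 4.5.
Difference = 7.5 − 4.5 = 3.

3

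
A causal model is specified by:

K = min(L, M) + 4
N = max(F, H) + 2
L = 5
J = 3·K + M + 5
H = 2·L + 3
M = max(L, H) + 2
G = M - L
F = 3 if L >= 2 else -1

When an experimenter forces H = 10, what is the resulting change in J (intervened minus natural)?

Under do(H=10), the mechanism H = 2·L + 3 is discarded; H is fixed at 10.
M = max(L, H) + 2  [with L=5, H=10]  = 12
K = min(L, M) + 4  [with L=5, M=12]  = 9
J = 3·K + M + 5  [with K=9, M=12]  = 44
Without intervention: H = 2·L + 3  [with L=5]  = 13; M = max(L, H) + 2  [with L=5, H=13]  = 15; K = min(L, M) + 4  [with L=5, M=15]  = 9; J = 3·K + M + 5  [with K=9, M=15]  = 47.
Change = 44 − 47 = -3.

-3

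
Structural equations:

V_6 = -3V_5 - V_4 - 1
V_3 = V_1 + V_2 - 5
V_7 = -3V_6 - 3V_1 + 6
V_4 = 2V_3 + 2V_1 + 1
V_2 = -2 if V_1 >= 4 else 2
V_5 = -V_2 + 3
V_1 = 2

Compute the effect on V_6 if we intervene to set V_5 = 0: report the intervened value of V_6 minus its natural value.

The intervention breaks the incoming arrows to V_5: V_5 = -V_2 + 3 no longer applies, and V_5 = 0.
V_2 = -2 if V_1 >= 4 else 2  [with V_1=2]  = 2
V_3 = V_1 + V_2 - 5  [with V_1=2, V_2=2]  = -1
V_4 = 2V_3 + 2V_1 + 1  [with V_3=-1, V_1=2]  = 3
V_6 = -3V_5 - V_4 - 1  [with V_5=0, V_4=3]  = -4
Without intervention: V_2 = -2 if V_1 >= 4 else 2  [with V_1=2]  = 2; V_3 = V_1 + V_2 - 5  [with V_1=2, V_2=2]  = -1; V_4 = 2V_3 + 2V_1 + 1  [with V_3=-1, V_1=2]  = 3; V_5 = -V_2 + 3  [with V_2=2]  = 1; V_6 = -3V_5 - V_4 - 1  [with V_5=1, V_4=3]  = -7.
Change = -4 − (-7) = 3.

3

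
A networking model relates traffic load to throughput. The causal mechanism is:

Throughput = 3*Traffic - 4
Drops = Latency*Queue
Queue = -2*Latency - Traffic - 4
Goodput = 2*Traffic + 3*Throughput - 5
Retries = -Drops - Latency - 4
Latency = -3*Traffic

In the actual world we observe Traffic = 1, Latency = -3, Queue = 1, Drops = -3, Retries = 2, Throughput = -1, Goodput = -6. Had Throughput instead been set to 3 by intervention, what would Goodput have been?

Intervening sets Throughput = 3 and removes its equation (Throughput = 3*Traffic - 4).
Goodput = 2*Traffic + 3*Throughput - 5  [with Traffic=1, Throughput=3]  = 6

6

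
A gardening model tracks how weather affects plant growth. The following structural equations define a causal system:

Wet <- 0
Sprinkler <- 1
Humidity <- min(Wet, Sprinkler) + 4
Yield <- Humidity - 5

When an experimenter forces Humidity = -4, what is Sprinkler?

1

Under do(Humidity=-4), the mechanism Humidity <- min(Wet, Sprinkler) + 4 is discarded; Humidity is fixed at -4.
Sprinkler is not downstream of the intervention, so its value is determined by the original equations.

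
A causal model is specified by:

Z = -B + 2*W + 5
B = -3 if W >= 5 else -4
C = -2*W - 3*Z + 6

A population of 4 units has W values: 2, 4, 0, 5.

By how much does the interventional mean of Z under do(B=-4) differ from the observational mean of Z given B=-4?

1.5

do(B=-4) breaks B's dependence on W. With B=-4 fixed, Z across the units is 13, 17, 9, 19, mean 14.5.
Observing B=-4 restricts to units where B's equation naturally yields -4: W ∈ {2, 4, 0}. In that subpopulation Z = 13, 17, 9, mean 13.
Difference = 14.5 − 13 = 1.5.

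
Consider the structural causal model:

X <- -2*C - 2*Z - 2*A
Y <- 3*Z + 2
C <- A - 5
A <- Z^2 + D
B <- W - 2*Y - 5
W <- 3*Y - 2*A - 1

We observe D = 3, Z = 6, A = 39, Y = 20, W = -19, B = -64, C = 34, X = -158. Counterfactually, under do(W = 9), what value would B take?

-36

The intervention breaks the incoming arrows to W: W <- 3*Y - 2*A - 1 no longer applies, and W = 9.
Y = 3*Z + 2  [with Z=6]  = 20
B = W - 2*Y - 5  [with W=9, Y=20]  = -36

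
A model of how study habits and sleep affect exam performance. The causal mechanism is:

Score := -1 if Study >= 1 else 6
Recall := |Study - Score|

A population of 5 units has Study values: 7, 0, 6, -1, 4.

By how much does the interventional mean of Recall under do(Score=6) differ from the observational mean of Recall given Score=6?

Every unit gets Score=6 under the intervention. Recall values become 1, 6, 0, 7, 2; E[Recall|do(Score=6)] = 3.2.
E[Recall|Score=6] averages over only the 2 units with Score=6 (Study = 0, -1): Recall = 6, 7, mean 6.5.
Difference = 3.2 − 6.5 = -3.3.

-3.3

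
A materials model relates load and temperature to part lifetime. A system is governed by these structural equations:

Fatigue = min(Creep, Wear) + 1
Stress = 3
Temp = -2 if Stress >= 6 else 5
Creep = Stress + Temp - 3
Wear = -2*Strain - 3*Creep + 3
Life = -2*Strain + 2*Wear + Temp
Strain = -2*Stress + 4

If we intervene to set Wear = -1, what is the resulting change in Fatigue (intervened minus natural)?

The intervention breaks the incoming arrows to Wear: Wear = -2*Strain - 3*Creep + 3 no longer applies, and Wear = -1.
Temp = -2 if Stress >= 6 else 5  [with Stress=3]  = 5
Creep = Stress + Temp - 3  [with Stress=3, Temp=5]  = 5
Fatigue = min(Creep, Wear) + 1  [with Creep=5, Wear=-1]  = 0
Without intervention: Strain = -2*Stress + 4  [with Stress=3]  = -2; Temp = -2 if Stress >= 6 else 5  [with Stress=3]  = 5; Creep = Stress + Temp - 3  [with Stress=3, Temp=5]  = 5; Wear = -2*Strain - 3*Creep + 3  [with Strain=-2, Creep=5]  = -8; Fatigue = min(Creep, Wear) + 1  [with Creep=5, Wear=-8]  = -7.
Change = 0 − (-7) = 7.

7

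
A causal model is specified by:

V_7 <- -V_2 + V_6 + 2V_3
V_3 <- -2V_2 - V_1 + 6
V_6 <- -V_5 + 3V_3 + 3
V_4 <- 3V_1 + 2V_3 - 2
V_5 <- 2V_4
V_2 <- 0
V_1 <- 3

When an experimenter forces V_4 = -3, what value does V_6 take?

Under do(V_4=-3), the mechanism V_4 <- 3V_1 + 2V_3 - 2 is discarded; V_4 is fixed at -3.
V_3 = -2V_2 - V_1 + 6  [with V_2=0, V_1=3]  = 3
V_5 = 2V_4  [with V_4=-3]  = -6
V_6 = -V_5 + 3V_3 + 3  [with V_5=-6, V_3=3]  = 18

18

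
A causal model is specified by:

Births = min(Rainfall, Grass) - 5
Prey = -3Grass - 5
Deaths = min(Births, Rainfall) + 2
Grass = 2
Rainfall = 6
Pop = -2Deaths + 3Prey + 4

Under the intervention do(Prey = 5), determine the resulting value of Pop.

21

The intervention breaks the incoming arrows to Prey: Prey = -3Grass - 5 no longer applies, and Prey = 5.
Births = min(Rainfall, Grass) - 5  [with Rainfall=6, Grass=2]  = -3
Deaths = min(Births, Rainfall) + 2  [with Births=-3, Rainfall=6]  = -1
Pop = -2Deaths + 3Prey + 4  [with Deaths=-1, Prey=5]  = 21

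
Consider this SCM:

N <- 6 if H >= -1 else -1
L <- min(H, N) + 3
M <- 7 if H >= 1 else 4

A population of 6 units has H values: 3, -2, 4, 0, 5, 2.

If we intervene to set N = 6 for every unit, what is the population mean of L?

5

The intervention sets N=6 in all 6 units regardless of H. Recomputing L per unit gives 6, 1, 7, 3, 8, 5; average 5.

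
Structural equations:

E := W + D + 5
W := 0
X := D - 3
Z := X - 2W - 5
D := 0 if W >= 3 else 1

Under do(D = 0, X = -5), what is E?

5

The joint intervention fixes D = 0, X = -5, removing each variable's own equation.
E = W + D + 5  [with W=0, D=0]  = 5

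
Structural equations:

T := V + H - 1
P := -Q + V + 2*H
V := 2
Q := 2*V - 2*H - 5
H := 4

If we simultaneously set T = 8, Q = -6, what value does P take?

16

The joint intervention fixes T = 8, Q = -6, removing each variable's own equation.
P = -Q + V + 2*H  [with Q=-6, V=2, H=4]  = 16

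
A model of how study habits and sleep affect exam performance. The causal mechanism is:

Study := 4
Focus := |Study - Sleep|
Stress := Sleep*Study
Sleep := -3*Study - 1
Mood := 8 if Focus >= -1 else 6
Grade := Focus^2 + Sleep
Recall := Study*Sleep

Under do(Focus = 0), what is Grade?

-13

The intervention breaks the incoming arrows to Focus: Focus := |Study - Sleep| no longer applies, and Focus = 0.
Sleep = -3*Study - 1  [with Study=4]  = -13
Grade = Focus^2 + Sleep  [with Focus=0, Sleep=-13]  = -13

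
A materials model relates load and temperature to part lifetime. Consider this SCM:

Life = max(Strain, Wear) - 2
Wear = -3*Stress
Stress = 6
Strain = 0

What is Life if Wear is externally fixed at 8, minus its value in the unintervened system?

8

The intervention breaks the incoming arrows to Wear: Wear = -3*Stress no longer applies, and Wear = 8.
Life = max(Strain, Wear) - 2  [with Strain=0, Wear=8]  = 6
Without intervention: Wear = -3*Stress  [with Stress=6]  = -18; Life = max(Strain, Wear) - 2  [with Strain=0, Wear=-18]  = -2.
Change = 6 − (-2) = 8.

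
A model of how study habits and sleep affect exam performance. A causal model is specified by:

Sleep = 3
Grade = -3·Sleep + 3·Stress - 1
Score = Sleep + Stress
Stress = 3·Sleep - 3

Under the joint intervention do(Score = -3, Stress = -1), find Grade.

-13

The joint intervention fixes Score = -3, Stress = -1, removing each variable's own equation.
Grade = -3·Sleep + 3·Stress - 1  [with Sleep=3, Stress=-1]  = -13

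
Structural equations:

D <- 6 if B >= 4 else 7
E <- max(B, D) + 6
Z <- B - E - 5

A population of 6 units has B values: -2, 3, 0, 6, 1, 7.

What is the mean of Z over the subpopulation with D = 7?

Observing D=7 restricts to units where D's equation naturally yields 7: B ∈ {-2, 3, 0, 1}. In that subpopulation Z = -20, -15, -18, -17, mean -17.5.

-17.5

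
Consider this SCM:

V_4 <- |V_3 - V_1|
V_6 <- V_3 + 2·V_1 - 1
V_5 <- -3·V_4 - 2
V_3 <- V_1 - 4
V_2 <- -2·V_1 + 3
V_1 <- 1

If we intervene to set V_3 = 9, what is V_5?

do(V_3=9) replaces the equation V_3 <- V_1 - 4 with the constant V_3 = 9.
V_4 = |V_3 - V_1|  [with V_3=9, V_1=1]  = 8
V_5 = -3·V_4 - 2  [with V_4=8]  = -26

-26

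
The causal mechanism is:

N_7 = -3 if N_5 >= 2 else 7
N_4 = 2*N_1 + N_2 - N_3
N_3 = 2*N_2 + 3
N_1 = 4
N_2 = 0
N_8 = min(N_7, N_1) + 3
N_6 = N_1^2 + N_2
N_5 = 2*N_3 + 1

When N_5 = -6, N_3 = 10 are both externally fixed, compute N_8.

7

Under do(N_5 = -6, N_3 = 10), each intervened variable's structural equation is replaced by its fixed value.
N_7 = -3 if N_5 >= 2 else 7  [with N_5=-6]  = 7
N_8 = min(N_7, N_1) + 3  [with N_7=7, N_1=4]  = 7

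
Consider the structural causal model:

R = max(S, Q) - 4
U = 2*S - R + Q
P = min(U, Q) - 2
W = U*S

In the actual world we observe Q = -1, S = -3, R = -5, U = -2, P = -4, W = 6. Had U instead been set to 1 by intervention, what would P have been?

-3

Intervening sets U = 1 and removes its equation (U = 2*S - R + Q).
P = min(U, Q) - 2  [with U=1, Q=-1]  = -3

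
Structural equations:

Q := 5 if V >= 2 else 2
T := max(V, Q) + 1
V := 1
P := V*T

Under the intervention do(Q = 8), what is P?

9

Under do(Q=8), the mechanism Q := 5 if V >= 2 else 2 is discarded; Q is fixed at 8.
T = max(V, Q) + 1  [with V=1, Q=8]  = 9
P = V*T  [with V=1, T=9]  = 9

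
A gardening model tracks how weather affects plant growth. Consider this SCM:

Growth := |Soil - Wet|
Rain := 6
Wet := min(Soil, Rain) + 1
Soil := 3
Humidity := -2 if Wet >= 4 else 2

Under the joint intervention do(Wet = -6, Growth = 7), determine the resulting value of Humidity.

Setting Wet = -6, Growth = 7 by intervention discards those variables' equations.
Humidity = -2 if Wet >= 4 else 2  [with Wet=-6]  = 2

2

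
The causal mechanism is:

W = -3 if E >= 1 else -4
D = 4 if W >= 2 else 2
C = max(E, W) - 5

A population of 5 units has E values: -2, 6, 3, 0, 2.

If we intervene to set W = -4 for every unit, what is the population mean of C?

Every unit gets W=-4 under the intervention. C values become -7, 1, -2, -5, -3; E[C|do(W=-4)] = -3.2.

-3.2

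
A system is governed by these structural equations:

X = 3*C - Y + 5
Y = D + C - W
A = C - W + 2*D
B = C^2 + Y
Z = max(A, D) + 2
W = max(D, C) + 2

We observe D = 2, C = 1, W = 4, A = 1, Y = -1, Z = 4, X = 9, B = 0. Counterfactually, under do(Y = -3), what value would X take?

Under do(Y=-3), the mechanism Y = D + C - W is discarded; Y is fixed at -3.
X = 3*C - Y + 5  [with C=1, Y=-3]  = 11

11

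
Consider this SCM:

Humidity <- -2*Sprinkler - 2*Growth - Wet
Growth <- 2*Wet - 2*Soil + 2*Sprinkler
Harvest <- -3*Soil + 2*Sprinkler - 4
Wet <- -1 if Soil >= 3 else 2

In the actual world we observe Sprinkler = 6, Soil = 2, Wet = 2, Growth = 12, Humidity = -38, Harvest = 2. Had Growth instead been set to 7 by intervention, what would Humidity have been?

Intervening sets Growth = 7 and removes its equation (Growth <- 2*Wet - 2*Soil + 2*Sprinkler).
Wet = -1 if Soil >= 3 else 2  [with Soil=2]  = 2
Humidity = -2*Sprinkler - 2*Growth - Wet  [with Sprinkler=6, Growth=7, Wet=2]  = -28

-28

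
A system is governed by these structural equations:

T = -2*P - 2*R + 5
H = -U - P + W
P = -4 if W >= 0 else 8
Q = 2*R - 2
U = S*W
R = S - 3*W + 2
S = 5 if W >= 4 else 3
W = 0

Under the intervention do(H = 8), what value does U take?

Intervening sets H = 8 and removes its equation (H = -U - P + W).
U is not downstream of the intervention, so its value is determined by the original equations.
S = 5 if W >= 4 else 3  [with W=0]  = 3
U = S*W  [with S=3, W=0]  = 0

0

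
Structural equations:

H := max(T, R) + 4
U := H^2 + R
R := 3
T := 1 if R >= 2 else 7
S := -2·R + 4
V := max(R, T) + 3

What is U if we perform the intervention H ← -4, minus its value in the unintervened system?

Intervening sets H = -4 and removes its equation (H := max(T, R) + 4).
U = H^2 + R  [with H=-4, R=3]  = 19
Without intervention: T = 1 if R >= 2 else 7  [with R=3]  = 1; H = max(T, R) + 4  [with T=1, R=3]  = 7; U = H^2 + R  [with H=7, R=3]  = 52.
Change = 19 − 52 = -33.

-33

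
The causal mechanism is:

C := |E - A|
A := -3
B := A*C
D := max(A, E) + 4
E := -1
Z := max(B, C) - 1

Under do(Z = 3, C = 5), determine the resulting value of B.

Under do(Z = 3, C = 5), each intervened variable's structural equation is replaced by its fixed value.
B = A*C  [with A=-3, C=5]  = -15

-15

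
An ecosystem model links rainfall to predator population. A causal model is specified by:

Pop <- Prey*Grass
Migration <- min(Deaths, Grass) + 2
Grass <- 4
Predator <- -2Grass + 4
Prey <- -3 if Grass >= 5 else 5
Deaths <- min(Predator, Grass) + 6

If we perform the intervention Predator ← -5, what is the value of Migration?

do(Predator=-5) replaces the equation Predator <- -2Grass + 4 with the constant Predator = -5.
Deaths = min(Predator, Grass) + 6  [with Predator=-5, Grass=4]  = 1
Migration = min(Deaths, Grass) + 2  [with Deaths=1, Grass=4]  = 3

3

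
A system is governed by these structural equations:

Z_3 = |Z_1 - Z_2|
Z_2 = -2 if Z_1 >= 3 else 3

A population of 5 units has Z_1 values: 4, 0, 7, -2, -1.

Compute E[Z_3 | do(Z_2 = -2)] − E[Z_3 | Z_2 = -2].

Under do(Z_2=-2), Z_2's equation is replaced by Z_2=-2 for every unit. Per-unit Z_3: 6, 2, 9, 0, 1. Mean = 3.6.
Conditioning on Z_2=-2 selects the 2 unit(s) with Z_1 ∈ {4, 7}. Their Z_3 values: 6, 9. Mean = 7.5.
Difference = 3.6 − 7.5 = -3.9.

-3.9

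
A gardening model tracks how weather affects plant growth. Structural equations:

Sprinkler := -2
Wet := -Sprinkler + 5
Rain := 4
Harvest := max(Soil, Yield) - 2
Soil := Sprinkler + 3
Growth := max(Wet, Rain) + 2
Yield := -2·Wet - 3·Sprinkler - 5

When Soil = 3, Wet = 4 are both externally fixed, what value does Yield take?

-7

Setting Soil = 3, Wet = 4 by intervention discards those variables' equations.
Yield = -2·Wet - 3·Sprinkler - 5  [with Wet=4, Sprinkler=-2]  = -7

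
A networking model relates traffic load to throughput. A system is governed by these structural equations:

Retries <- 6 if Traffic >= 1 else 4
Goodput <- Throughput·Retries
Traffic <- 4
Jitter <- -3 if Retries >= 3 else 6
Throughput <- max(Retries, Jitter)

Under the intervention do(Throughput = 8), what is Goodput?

48

Intervening sets Throughput = 8 and removes its equation (Throughput <- max(Retries, Jitter)).
Retries = 6 if Traffic >= 1 else 4  [with Traffic=4]  = 6
Goodput = Throughput·Retries  [with Throughput=8, Retries=6]  = 48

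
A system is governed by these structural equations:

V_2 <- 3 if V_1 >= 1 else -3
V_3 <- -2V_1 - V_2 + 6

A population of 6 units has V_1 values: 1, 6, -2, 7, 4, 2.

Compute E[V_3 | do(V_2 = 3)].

Every unit gets V_2=3 under the intervention. V_3 values become 1, -9, 7, -11, -5, -1; E[V_3|do(V_2=3)] = -3.

-3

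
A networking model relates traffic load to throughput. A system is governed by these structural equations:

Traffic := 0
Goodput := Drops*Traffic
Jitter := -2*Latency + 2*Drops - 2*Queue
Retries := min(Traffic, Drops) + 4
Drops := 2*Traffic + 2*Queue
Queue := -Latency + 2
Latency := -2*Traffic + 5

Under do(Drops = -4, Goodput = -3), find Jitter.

The joint intervention fixes Drops = -4, Goodput = -3, removing each variable's own equation.
Latency = -2*Traffic + 5  [with Traffic=0]  = 5
Queue = -Latency + 2  [with Latency=5]  = -3
Jitter = -2*Latency + 2*Drops - 2*Queue  [with Latency=5, Drops=-4, Queue=-3]  = -12

-12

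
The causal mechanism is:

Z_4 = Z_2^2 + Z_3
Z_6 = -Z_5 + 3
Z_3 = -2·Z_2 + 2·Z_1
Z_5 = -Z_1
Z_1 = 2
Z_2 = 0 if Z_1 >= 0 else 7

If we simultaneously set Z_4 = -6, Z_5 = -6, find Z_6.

9

The joint intervention fixes Z_4 = -6, Z_5 = -6, removing each variable's own equation.
Z_6 = -Z_5 + 3  [with Z_5=-6]  = 9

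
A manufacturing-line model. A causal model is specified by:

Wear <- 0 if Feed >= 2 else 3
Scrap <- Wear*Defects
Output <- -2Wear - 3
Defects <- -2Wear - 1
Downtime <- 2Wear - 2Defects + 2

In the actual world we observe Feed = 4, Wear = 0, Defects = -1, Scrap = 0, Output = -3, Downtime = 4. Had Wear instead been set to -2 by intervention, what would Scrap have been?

Under do(Wear=-2), the mechanism Wear <- 0 if Feed >= 2 else 3 is discarded; Wear is fixed at -2.
Defects = -2Wear - 1  [with Wear=-2]  = 3
Scrap = Wear*Defects  [with Wear=-2, Defects=3]  = -6

-6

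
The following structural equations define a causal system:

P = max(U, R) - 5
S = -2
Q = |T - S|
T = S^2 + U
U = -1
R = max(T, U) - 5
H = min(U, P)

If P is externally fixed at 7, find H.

Intervening sets P = 7 and removes its equation (P = max(U, R) - 5).
H = min(U, P)  [with U=-1, P=7]  = -1

-1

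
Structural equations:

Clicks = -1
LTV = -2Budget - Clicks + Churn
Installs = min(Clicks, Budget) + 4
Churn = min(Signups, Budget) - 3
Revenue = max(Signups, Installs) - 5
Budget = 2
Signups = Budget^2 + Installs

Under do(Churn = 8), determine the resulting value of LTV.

5

Under do(Churn=8), the mechanism Churn = min(Signups, Budget) - 3 is discarded; Churn is fixed at 8.
LTV = -2Budget - Clicks + Churn  [with Budget=2, Clicks=-1, Churn=8]  = 5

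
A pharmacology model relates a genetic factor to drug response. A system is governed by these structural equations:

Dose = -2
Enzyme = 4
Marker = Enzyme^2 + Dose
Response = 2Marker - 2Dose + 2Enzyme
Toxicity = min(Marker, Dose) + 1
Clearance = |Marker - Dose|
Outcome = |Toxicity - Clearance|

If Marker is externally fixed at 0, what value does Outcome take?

The intervention breaks the incoming arrows to Marker: Marker = Enzyme^2 + Dose no longer applies, and Marker = 0.
Toxicity = min(Marker, Dose) + 1  [with Marker=0, Dose=-2]  = -1
Clearance = |Marker - Dose|  [with Marker=0, Dose=-2]  = 2
Outcome = |Toxicity - Clearance|  [with Toxicity=-1, Clearance=2]  = 3

3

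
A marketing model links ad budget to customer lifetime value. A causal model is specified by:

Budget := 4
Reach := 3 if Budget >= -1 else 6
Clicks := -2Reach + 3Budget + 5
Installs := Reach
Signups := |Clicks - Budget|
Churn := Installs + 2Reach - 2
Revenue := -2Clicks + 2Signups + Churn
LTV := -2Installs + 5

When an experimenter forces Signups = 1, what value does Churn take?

7

The intervention breaks the incoming arrows to Signups: Signups := |Clicks - Budget| no longer applies, and Signups = 1.
Since Churn is not a descendant of the intervened variable, it is unaffected.
Reach = 3 if Budget >= -1 else 6  [with Budget=4]  = 3
Installs = Reach  [with Reach=3]  = 3
Churn = Installs + 2Reach - 2  [with Installs=3, Reach=3]  = 7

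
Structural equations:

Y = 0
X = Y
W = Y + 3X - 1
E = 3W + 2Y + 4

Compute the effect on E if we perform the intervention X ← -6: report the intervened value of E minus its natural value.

Under do(X=-6), the mechanism X = Y is discarded; X is fixed at -6.
W = Y + 3X - 1  [with Y=0, X=-6]  = -19
E = 3W + 2Y + 4  [with W=-19, Y=0]  = -53
Without intervention: X = Y  [with Y=0]  = 0; W = Y + 3X - 1  [with Y=0, X=0]  = -1; E = 3W + 2Y + 4  [with W=-1, Y=0]  = 1.
Change = -53 − 1 = -54.

-54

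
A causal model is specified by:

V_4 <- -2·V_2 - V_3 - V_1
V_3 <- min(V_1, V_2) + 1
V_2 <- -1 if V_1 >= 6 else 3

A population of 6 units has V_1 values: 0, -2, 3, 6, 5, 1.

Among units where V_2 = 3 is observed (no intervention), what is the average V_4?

-9.4

E[V_4|V_2=3] averages over only the 5 units with V_2=3 (V_1 = 0, -2, 3, 5, 1): V_4 = -7, -3, -13, -15, -9, mean -9.4.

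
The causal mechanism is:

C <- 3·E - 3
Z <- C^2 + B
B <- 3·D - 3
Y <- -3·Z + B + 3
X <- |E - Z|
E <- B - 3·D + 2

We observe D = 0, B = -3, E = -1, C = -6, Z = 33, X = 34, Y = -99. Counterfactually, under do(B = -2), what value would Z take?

7

do(B=-2) replaces the equation B <- 3·D - 3 with the constant B = -2.
E = B - 3·D + 2  [with B=-2, D=0]  = 0
C = 3·E - 3  [with E=0]  = -3
Z = C^2 + B  [with C=-3, B=-2]  = 7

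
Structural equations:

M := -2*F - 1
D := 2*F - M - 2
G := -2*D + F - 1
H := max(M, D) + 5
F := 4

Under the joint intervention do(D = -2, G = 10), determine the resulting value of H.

3

Setting D = -2, G = 10 by intervention discards those variables' equations.
M = -2*F - 1  [with F=4]  = -9
H = max(M, D) + 5  [with M=-9, D=-2]  = 3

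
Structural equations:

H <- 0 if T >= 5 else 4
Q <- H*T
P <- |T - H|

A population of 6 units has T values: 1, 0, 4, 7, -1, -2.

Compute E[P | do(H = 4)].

3.5

The intervention sets H=4 in all 6 units regardless of T. Recomputing P per unit gives 3, 4, 0, 3, 5, 6; average 3.5.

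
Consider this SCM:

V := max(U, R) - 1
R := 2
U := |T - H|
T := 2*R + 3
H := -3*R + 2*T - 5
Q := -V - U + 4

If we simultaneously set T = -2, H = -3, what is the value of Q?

2

Under do(T = -2, H = -3), each intervened variable's structural equation is replaced by its fixed value.
U = |T - H|  [with T=-2, H=-3]  = 1
V = max(U, R) - 1  [with U=1, R=2]  = 1
Q = -V - U + 4  [with V=1, U=1]  = 2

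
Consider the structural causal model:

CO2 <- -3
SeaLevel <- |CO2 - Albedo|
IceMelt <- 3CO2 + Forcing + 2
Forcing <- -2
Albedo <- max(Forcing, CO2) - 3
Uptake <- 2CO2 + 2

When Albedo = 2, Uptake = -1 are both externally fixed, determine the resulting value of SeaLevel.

5

Setting Albedo = 2, Uptake = -1 by intervention discards those variables' equations.
SeaLevel = |CO2 - Albedo|  [with CO2=-3, Albedo=2]  = 5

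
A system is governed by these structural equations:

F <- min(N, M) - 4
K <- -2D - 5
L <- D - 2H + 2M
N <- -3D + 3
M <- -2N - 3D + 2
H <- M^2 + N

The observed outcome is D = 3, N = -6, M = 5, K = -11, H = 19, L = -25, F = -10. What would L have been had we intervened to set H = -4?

The intervention breaks the incoming arrows to H: H <- M^2 + N no longer applies, and H = -4.
N = -3D + 3  [with D=3]  = -6
M = -2N - 3D + 2  [with N=-6, D=3]  = 5
L = D - 2H + 2M  [with D=3, H=-4, M=5]  = 21

21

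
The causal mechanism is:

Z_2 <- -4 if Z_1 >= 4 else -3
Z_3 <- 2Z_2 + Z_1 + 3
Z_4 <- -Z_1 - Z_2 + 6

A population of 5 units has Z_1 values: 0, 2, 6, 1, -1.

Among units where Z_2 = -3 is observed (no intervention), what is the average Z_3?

E[Z_3|Z_2=-3] averages over only the 4 units with Z_2=-3 (Z_1 = 0, 2, 1, -1): Z_3 = -3, -1, -2, -4, mean -2.5.

-2.5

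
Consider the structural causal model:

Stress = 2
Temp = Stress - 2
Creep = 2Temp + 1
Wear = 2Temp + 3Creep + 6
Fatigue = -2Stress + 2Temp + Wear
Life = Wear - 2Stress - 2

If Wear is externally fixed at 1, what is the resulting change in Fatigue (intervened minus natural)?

-8

Intervening sets Wear = 1 and removes its equation (Wear = 2Temp + 3Creep + 6).
Temp = Stress - 2  [with Stress=2]  = 0
Fatigue = -2Stress + 2Temp + Wear  [with Stress=2, Temp=0, Wear=1]  = -3
Without intervention: Temp = Stress - 2  [with Stress=2]  = 0; Creep = 2Temp + 1  [with Temp=0]  = 1; Wear = 2Temp + 3Creep + 6  [with Temp=0, Creep=1]  = 9; Fatigue = -2Stress + 2Temp + Wear  [with Stress=2, Temp=0, Wear=9]  = 5.
Change = -3 − 5 = -8.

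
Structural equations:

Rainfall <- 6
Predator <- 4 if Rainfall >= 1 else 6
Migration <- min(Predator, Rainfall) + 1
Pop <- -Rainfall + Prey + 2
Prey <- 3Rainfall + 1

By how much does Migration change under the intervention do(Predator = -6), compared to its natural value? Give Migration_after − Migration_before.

The intervention breaks the incoming arrows to Predator: Predator <- 4 if Rainfall >= 1 else 6 no longer applies, and Predator = -6.
Migration = min(Predator, Rainfall) + 1  [with Predator=-6, Rainfall=6]  = -5
Without intervention: Predator = 4 if Rainfall >= 1 else 6  [with Rainfall=6]  = 4; Migration = min(Predator, Rainfall) + 1  [with Predator=4, Rainfall=6]  = 5.
Change = -5 − 5 = -10.

-10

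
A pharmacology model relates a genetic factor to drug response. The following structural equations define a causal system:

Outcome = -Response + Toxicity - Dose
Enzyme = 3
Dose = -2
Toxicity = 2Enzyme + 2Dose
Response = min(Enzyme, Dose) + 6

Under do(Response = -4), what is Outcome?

do(Response=-4) replaces the equation Response = min(Enzyme, Dose) + 6 with the constant Response = -4.
Toxicity = 2Enzyme + 2Dose  [with Enzyme=3, Dose=-2]  = 2
Outcome = -Response + Toxicity - Dose  [with Response=-4, Toxicity=2, Dose=-2]  = 8

8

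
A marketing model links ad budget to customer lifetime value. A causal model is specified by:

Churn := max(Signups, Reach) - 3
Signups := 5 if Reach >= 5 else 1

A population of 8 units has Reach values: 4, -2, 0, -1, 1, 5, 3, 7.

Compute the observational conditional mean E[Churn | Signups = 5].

Observing Signups=5 restricts to units where Signups's equation naturally yields 5: Reach ∈ {5, 7}. In that subpopulation Churn = 2, 4, mean 3.

3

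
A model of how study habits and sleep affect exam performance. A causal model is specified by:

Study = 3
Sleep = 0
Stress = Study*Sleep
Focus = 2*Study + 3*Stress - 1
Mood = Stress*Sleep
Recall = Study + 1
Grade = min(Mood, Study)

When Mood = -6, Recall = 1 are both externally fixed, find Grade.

-6

Under do(Mood = -6, Recall = 1), each intervened variable's structural equation is replaced by its fixed value.
Grade = min(Mood, Study)  [with Mood=-6, Study=3]  = -6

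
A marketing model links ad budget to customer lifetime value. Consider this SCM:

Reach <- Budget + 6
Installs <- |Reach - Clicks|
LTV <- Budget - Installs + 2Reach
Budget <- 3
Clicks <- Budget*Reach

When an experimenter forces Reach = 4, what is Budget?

3

Under do(Reach=4), the mechanism Reach <- Budget + 6 is discarded; Reach is fixed at 4.
Budget is not downstream of the intervention, so its value is determined by the original equations.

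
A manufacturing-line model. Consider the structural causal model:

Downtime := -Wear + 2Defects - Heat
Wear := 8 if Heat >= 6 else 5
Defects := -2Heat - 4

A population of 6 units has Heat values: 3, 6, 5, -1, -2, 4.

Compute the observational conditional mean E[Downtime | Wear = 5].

E[Downtime|Wear=5] averages over only the 5 units with Wear=5 (Heat = 3, 5, -1, -2, 4): Downtime = -28, -38, -8, -3, -33, mean -22.

-22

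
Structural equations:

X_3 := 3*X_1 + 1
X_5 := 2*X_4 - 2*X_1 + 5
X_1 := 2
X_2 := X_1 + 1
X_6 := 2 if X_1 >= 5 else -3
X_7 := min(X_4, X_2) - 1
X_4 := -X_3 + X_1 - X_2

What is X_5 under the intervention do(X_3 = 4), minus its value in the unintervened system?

do(X_3=4) replaces the equation X_3 := 3*X_1 + 1 with the constant X_3 = 4.
X_2 = X_1 + 1  [with X_1=2]  = 3
X_4 = -X_3 + X_1 - X_2  [with X_3=4, X_1=2, X_2=3]  = -5
X_5 = 2*X_4 - 2*X_1 + 5  [with X_4=-5, X_1=2]  = -9
Without intervention: X_2 = X_1 + 1  [with X_1=2]  = 3; X_3 = 3*X_1 + 1  [with X_1=2]  = 7; X_4 = -X_3 + X_1 - X_2  [with X_3=7, X_1=2, X_2=3]  = -8; X_5 = 2*X_4 - 2*X_1 + 5  [with X_4=-8, X_1=2]  = -15.
Change = -9 − (-15) = 6.

6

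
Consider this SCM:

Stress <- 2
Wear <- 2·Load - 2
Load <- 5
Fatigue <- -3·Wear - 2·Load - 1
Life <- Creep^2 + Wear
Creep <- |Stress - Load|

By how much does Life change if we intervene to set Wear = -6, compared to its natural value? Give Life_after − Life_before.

Under do(Wear=-6), the mechanism Wear <- 2·Load - 2 is discarded; Wear is fixed at -6.
Creep = |Stress - Load|  [with Stress=2, Load=5]  = 3
Life = Creep^2 + Wear  [with Creep=3, Wear=-6]  = 3
Without intervention: Creep = |Stress - Load|  [with Stress=2, Load=5]  = 3; Wear = 2·Load - 2  [with Load=5]  = 8; Life = Creep^2 + Wear  [with Creep=3, Wear=8]  = 17.
Change = 3 − 17 = -14.

-14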